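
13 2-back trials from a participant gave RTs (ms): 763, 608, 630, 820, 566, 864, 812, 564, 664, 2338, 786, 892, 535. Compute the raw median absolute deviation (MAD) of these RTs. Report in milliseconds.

129 ms

Sorted: 535, 564, 566, 608, 630, 664, 763, 786, 812, 820, 864, 892, 2338 → median = 763
|x − 763|: 0, 155, 133, 57, 197, 101, 49, 199, 99, 1575, 23, 129, 228
Sorted deviations: 0, 23, 49, 57, 99, 101, 129, 133, 155, 197, 199, 228, 1575 → MAD = 129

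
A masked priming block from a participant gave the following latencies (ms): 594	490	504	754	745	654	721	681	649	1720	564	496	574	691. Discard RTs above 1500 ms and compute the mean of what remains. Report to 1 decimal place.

Excluded: 1720
Retained (n=13): Σ = 8117
Mean = 8117/13 = 624.3846

624.4 ms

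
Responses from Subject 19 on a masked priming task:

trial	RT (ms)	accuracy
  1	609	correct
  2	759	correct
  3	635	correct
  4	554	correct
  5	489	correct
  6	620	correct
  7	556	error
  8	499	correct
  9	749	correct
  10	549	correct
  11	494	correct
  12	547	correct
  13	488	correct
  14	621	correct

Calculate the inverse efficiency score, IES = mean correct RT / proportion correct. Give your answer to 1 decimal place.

630.7 ms

Correct trials (n=13): 609, 759, 635, 554, 489, 620, 499, 749, 549, 494, 547, 488, 621
Mean correct RT = 7613/13 = 585.6154 ms
Proportion correct = 13/14
IES = 585.6154 / (13/14) = 630.663 ms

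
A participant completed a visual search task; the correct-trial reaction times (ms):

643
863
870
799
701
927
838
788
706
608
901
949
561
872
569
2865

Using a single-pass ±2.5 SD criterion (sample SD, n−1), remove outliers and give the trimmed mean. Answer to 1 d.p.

773.0 ms

n = 16, ΣRT = 14460, M = 903.750
Σ(x−M)² = 4346805.00; s = √(4346805.00/15) = 538.319
Cutoffs: 903.750 ± 2.5·538.319 → [-442.0, 2249.5]
Outside: 2865 → excluded.
Retained (n=15): Σ = 11595, mean = 11595/15 = 773.000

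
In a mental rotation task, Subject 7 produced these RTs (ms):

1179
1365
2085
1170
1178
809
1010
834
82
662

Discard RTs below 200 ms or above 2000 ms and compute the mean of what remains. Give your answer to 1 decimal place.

1025.9 ms

Excluded: 82, 2085
Retained (n=8): Σ = 8207
Mean = 8207/8 = 1025.8750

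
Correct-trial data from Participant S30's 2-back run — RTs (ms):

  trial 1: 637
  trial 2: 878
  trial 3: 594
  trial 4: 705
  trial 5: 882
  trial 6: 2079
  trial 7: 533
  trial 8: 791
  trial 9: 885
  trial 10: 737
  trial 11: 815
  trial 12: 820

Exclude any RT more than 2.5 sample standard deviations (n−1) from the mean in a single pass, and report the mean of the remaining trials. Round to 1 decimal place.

n = 12, ΣRT = 10356, M = 863.000
Σ(x−M)² = 1762240.00; s = √(1762240.00/11) = 400.254
Cutoffs: 863.000 ± 2.5·400.254 → [-137.6, 1863.6]
Outside: 2079 → excluded.
Retained (n=11): Σ = 8277, mean = 8277/11 = 752.455

752.5 ms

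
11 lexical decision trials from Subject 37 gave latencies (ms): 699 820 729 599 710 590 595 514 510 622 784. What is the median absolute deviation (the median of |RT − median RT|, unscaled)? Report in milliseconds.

Sorted: 510, 514, 590, 595, 599, 622, 699, 710, 729, 784, 820 → median = 622
|x − 622|: 77, 198, 107, 23, 88, 32, 27, 108, 112, 0, 162
Sorted deviations: 0, 23, 27, 32, 77, 88, 107, 108, 112, 162, 198 → MAD = 88

88 ms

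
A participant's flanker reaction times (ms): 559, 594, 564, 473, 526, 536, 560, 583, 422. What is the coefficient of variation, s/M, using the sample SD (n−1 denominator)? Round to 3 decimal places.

n = 9, Σ = 4817, M = 535.2222
Σ(x−M)² = 24521.556; s = √(24521.556/8) = 55.3642
CV = 55.3642 / 535.2222 = 0.10344

0.103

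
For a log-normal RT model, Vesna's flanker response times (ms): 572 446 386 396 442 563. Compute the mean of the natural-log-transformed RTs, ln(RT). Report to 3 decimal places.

6.135

ln(RT): 6.3491, 6.1003, 5.9558, 5.9814, 6.0913, 6.3333
Σ ln(RT) = 36.8113
Mean = 36.8113/6 = 6.13522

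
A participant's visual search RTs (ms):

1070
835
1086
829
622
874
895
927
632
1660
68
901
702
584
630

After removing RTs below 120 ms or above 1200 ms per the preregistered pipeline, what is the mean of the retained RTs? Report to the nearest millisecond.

Excluded: 68, 1660
Retained (n=13): Σ = 10587
Mean = 10587/13 = 814.3846

814 ms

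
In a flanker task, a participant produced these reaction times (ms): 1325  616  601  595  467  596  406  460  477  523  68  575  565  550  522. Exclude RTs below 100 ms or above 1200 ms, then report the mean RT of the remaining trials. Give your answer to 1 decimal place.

534.8 ms

Excluded: 68, 1325
Retained (n=13): Σ = 6953
Mean = 6953/13 = 534.8462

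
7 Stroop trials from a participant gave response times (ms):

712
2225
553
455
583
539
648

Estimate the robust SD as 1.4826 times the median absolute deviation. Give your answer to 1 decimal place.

Sorted: 455, 539, 553, 583, 648, 712, 2225 → median = 583
|x − 583| sorted: 0, 30, 44, 65, 128, 129, 1642 → MAD = 65
Robust SD ≈ 1.4826 × 65 = 96.369

96.4 ms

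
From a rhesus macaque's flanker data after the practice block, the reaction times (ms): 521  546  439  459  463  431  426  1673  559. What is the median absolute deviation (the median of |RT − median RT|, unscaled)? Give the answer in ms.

Sorted: 426, 431, 439, 459, 463, 521, 546, 559, 1673 → median = 463
|x − 463|: 58, 83, 24, 4, 0, 32, 37, 1210, 96
Sorted deviations: 0, 4, 24, 32, 37, 58, 83, 96, 1210 → MAD = 37

37 ms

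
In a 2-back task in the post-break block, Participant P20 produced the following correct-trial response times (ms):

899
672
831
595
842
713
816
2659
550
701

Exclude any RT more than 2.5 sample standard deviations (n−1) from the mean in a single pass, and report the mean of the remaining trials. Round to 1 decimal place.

n = 10, ΣRT = 9278, M = 927.800
Σ(x−M)² = 3443613.60; s = √(3443613.60/9) = 618.566
Cutoffs: 927.800 ± 2.5·618.566 → [-618.6, 2474.2]
Outside: 2659 → excluded.
Retained (n=9): Σ = 6619, mean = 6619/9 = 735.444

735.4 ms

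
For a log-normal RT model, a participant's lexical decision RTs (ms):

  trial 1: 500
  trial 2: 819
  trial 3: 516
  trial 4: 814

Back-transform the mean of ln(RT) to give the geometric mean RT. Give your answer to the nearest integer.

644 ms

ln(RT): 6.2146, 6.7081, 6.2461, 6.7020
Mean ln(RT) = 25.8708/4 = 6.46769
Geometric mean = exp(6.46769) = 643.99 ms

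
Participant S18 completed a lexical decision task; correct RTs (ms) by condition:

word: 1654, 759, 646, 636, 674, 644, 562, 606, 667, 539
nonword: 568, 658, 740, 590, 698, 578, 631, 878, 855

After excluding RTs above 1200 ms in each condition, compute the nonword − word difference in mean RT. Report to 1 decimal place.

51.4 ms

word: exclude 1654
M(word) = 5733/9 = 637.000
M(nonword) = 6196/9 = 688.444
Difference = 688.444 − 637.000 = 51.444 ms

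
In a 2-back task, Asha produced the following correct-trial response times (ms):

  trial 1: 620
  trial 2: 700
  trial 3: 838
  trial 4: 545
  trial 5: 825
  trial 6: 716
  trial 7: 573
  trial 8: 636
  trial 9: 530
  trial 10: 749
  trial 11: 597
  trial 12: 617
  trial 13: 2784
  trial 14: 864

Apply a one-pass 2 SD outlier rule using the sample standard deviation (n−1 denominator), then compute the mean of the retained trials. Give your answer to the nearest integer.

n = 14, ΣRT = 11594, M = 828.143
Σ(x−M)² = 4274437.71; s = √(4274437.71/13) = 573.413
Cutoffs: 828.143 ± 2·573.413 → [-318.7, 1975.0]
Outside: 2784 → excluded.
Retained (n=13): Σ = 8810, mean = 8810/13 = 677.692

678 ms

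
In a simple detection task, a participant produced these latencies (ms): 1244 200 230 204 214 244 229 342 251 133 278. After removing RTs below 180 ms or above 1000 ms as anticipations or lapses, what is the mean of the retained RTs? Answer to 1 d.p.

Excluded: 133, 1244
Retained (n=9): Σ = 2192
Mean = 2192/9 = 243.5556

243.6 ms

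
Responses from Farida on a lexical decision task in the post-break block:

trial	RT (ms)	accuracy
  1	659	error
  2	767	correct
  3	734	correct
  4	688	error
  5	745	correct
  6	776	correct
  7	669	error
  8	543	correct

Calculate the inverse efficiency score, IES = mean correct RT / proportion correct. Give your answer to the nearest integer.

Correct trials (n=5): 767, 734, 745, 776, 543
Mean correct RT = 3565/5 = 713.0000 ms
Proportion correct = 5/8
IES = 713.0000 / (5/8) = 1140.800 ms

1141 ms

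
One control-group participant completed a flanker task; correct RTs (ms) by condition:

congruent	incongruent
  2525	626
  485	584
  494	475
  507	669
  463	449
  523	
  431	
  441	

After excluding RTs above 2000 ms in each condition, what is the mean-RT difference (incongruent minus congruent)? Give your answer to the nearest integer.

congruent: exclude 2525
M(congruent) = 3344/7 = 477.714
M(incongruent) = 2803/5 = 560.600
Difference = 560.600 − 477.714 = 82.886 ms

83 ms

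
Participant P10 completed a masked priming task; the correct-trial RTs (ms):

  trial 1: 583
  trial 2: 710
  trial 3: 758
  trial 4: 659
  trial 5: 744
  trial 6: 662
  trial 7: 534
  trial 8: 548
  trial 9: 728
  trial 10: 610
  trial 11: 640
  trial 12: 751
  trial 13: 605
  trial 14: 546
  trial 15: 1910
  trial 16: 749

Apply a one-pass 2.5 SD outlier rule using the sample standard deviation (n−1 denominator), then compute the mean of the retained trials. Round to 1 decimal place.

n = 16, ΣRT = 11737, M = 733.562
Σ(x−M)² = 1569177.94; s = √(1569177.94/15) = 323.438
Cutoffs: 733.562 ± 2.5·323.438 → [-75.0, 1542.2]
Outside: 1910 → excluded.
Retained (n=15): Σ = 9827, mean = 9827/15 = 655.133

655.1 ms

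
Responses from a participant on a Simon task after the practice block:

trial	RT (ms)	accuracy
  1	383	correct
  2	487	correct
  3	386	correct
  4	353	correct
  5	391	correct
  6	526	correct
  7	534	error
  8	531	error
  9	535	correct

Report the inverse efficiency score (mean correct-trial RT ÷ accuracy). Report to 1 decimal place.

Correct trials (n=7): 383, 487, 386, 353, 391, 526, 535
Mean correct RT = 3061/7 = 437.2857 ms
Proportion correct = 7/9
IES = 437.2857 / (7/9) = 562.224 ms

562.2 ms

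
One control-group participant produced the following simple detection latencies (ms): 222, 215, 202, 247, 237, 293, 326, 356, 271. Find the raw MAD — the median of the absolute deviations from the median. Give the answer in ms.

32 ms

Sorted: 202, 215, 222, 237, 247, 271, 293, 326, 356 → median = 247
|x − 247|: 25, 32, 45, 0, 10, 46, 79, 109, 24
Sorted deviations: 0, 10, 24, 25, 32, 45, 46, 79, 109 → MAD = 32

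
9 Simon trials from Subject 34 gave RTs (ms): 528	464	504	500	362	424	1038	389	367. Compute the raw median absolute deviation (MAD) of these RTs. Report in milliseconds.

Sorted: 362, 367, 389, 424, 464, 500, 504, 528, 1038 → median = 464
|x − 464|: 64, 0, 40, 36, 102, 40, 574, 75, 97
Sorted deviations: 0, 36, 40, 40, 64, 75, 97, 102, 574 → MAD = 64

64 ms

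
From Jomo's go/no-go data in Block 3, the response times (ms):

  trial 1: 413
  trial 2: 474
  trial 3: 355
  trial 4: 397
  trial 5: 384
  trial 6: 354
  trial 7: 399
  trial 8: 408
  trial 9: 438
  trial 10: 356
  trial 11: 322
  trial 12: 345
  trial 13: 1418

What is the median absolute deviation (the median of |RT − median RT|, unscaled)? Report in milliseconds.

Sorted: 322, 345, 354, 355, 356, 384, 397, 399, 408, 413, 438, 474, 1418 → median = 397
|x − 397|: 16, 77, 42, 0, 13, 43, 2, 11, 41, 41, 75, 52, 1021
Sorted deviations: 0, 2, 11, 13, 16, 41, 41, 42, 43, 52, 75, 77, 1021 → MAD = 41

41 ms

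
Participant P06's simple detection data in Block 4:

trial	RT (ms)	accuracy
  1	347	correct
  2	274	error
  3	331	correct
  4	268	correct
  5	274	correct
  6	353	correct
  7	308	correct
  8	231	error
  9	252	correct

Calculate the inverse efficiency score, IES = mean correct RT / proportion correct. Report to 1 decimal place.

Correct trials (n=7): 347, 331, 268, 274, 353, 308, 252
Mean correct RT = 2133/7 = 304.7143 ms
Proportion correct = 7/9
IES = 304.7143 / (7/9) = 391.776 ms

391.8 ms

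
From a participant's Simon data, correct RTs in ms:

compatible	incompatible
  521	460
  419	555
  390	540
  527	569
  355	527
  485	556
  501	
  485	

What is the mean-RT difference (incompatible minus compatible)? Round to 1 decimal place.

74.1 ms

M(compatible) = 3683/8 = 460.375
M(incompatible) = 3207/6 = 534.500
Difference = 534.500 − 460.375 = 74.125 ms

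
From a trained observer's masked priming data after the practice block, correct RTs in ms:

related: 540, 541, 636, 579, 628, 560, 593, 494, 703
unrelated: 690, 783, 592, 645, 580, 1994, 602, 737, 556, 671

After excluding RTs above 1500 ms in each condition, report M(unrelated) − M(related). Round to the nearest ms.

unrelated: exclude 1994
M(related) = 5274/9 = 586.000
M(unrelated) = 5856/9 = 650.667
Difference = 650.667 − 586.000 = 64.667 ms

65 ms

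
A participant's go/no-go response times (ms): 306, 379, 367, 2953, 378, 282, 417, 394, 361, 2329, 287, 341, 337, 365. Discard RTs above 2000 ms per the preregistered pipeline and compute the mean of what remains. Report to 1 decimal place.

Excluded: 2329, 2953
Retained (n=12): Σ = 4214
Mean = 4214/12 = 351.1667

351.2 ms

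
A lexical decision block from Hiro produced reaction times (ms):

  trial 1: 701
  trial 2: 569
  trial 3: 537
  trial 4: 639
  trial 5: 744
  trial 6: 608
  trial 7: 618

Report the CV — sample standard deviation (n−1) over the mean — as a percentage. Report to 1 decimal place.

n = 7, Σ = 4416, M = 630.8571
Σ(x−M)² = 31110.857; s = √(31110.857/6) = 72.0079
CV = 72.0079 / 630.8571 = 0.11414 = 11.414%

11.4%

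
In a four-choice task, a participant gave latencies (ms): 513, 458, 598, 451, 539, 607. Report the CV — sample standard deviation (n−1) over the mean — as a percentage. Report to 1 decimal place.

12.7%

n = 6, Σ = 3166, M = 527.6667
Σ(x−M)² = 22315.333; s = √(22315.333/5) = 66.8062
CV = 66.8062 / 527.6667 = 0.12661 = 12.661%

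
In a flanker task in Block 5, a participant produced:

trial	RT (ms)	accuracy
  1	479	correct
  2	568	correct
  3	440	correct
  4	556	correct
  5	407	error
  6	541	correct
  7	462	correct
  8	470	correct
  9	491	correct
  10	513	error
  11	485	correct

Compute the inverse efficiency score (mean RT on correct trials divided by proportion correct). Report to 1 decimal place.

610.0 ms

Correct trials (n=9): 479, 568, 440, 556, 541, 462, 470, 491, 485
Mean correct RT = 4492/9 = 499.1111 ms
Proportion correct = 9/11
IES = 499.1111 / (9/11) = 610.025 ms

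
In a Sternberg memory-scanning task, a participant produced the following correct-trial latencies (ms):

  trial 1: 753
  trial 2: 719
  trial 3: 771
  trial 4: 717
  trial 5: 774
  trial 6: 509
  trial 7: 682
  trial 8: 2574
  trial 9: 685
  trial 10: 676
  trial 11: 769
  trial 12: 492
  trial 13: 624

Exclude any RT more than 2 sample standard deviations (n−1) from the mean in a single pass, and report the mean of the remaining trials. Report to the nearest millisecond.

681 ms

n = 13, ΣRT = 10745, M = 826.538
Σ(x−M)² = 3409103.23; s = √(3409103.23/12) = 533.003
Cutoffs: 826.538 ± 2·533.003 → [-239.5, 1892.5]
Outside: 2574 → excluded.
Retained (n=12): Σ = 8171, mean = 8171/12 = 680.917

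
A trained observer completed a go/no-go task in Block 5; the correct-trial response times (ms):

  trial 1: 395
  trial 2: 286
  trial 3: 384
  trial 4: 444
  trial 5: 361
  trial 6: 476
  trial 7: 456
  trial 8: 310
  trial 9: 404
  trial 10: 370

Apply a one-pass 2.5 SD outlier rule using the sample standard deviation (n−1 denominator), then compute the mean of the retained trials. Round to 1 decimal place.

n = 10, ΣRT = 3886, M = 388.600
Σ(x−M)² = 33362.40; s = √(33362.40/9) = 60.885
Cutoffs: 388.600 ± 2.5·60.885 → [236.4, 540.8]
No RTs fall outside the cutoffs; all 10 retained. Mean = 3886/10 = 388.600

388.6 ms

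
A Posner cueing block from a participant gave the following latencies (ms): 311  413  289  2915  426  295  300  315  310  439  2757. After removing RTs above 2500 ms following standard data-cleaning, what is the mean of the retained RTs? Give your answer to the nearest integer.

344 ms

Excluded: 2757, 2915
Retained (n=9): Σ = 3098
Mean = 3098/9 = 344.2222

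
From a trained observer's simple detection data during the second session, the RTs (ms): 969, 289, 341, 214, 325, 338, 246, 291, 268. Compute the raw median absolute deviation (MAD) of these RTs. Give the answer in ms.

Sorted: 214, 246, 268, 289, 291, 325, 338, 341, 969 → median = 291
|x − 291|: 678, 2, 50, 77, 34, 47, 45, 0, 23
Sorted deviations: 0, 2, 23, 34, 45, 47, 50, 77, 678 → MAD = 45

45 ms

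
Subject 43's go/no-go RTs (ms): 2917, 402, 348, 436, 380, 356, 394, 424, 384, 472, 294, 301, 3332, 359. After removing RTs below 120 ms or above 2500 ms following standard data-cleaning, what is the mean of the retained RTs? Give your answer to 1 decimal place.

Excluded: 2917, 3332
Retained (n=12): Σ = 4550
Mean = 4550/12 = 379.1667

379.2 ms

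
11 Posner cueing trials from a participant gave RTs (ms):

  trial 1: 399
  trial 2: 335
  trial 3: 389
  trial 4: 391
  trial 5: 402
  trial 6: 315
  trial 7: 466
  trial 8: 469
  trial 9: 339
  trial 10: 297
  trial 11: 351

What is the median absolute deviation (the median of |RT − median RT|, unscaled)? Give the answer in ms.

Sorted: 297, 315, 335, 339, 351, 389, 391, 399, 402, 466, 469 → median = 389
|x − 389|: 10, 54, 0, 2, 13, 74, 77, 80, 50, 92, 38
Sorted deviations: 0, 2, 10, 13, 38, 50, 54, 74, 77, 80, 92 → MAD = 50

50 ms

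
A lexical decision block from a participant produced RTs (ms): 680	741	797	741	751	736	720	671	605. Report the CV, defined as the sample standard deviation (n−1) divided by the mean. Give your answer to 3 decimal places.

n = 9, Σ = 6442, M = 715.7778
Σ(x−M)² = 25093.556; s = √(25093.556/8) = 56.0062
CV = 56.0062 / 715.7778 = 0.07825

0.078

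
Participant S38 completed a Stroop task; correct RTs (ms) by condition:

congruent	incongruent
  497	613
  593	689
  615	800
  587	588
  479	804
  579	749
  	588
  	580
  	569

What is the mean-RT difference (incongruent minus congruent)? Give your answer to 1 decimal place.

106.1 ms

M(congruent) = 3350/6 = 558.333
M(incongruent) = 5980/9 = 664.444
Difference = 664.444 − 558.333 = 106.111 ms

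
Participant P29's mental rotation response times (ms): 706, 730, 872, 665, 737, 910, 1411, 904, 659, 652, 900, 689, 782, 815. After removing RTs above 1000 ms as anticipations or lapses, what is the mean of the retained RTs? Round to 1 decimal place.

Excluded: 1411
Retained (n=13): Σ = 10021
Mean = 10021/13 = 770.8462

770.8 ms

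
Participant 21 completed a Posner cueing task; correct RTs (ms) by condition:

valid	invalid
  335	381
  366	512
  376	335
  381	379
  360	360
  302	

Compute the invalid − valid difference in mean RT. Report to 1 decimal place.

M(valid) = 2120/6 = 353.333
M(invalid) = 1967/5 = 393.400
Difference = 393.400 − 353.333 = 40.067 ms

40.1 ms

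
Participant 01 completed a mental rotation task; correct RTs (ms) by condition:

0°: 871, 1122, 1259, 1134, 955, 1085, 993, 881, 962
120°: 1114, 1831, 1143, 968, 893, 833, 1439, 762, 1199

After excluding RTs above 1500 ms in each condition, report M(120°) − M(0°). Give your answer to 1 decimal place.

120°: exclude 1831
M(0°) = 9262/9 = 1029.111
M(120°) = 8351/8 = 1043.875
Difference = 1043.875 − 1029.111 = 14.764 ms

14.8 ms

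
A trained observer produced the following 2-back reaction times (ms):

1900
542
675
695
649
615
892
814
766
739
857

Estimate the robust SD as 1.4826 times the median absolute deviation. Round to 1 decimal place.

133.4 ms

Sorted: 542, 615, 649, 675, 695, 739, 766, 814, 857, 892, 1900 → median = 739
|x − 739| sorted: 0, 27, 44, 64, 75, 90, 118, 124, 153, 197, 1161 → MAD = 90
Robust SD ≈ 1.4826 × 90 = 133.434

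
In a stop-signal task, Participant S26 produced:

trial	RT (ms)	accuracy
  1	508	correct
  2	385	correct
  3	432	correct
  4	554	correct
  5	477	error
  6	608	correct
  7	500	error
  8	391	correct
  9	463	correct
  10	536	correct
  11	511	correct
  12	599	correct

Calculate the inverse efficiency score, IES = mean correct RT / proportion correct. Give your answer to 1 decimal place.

Correct trials (n=10): 508, 385, 432, 554, 608, 391, 463, 536, 511, 599
Mean correct RT = 4987/10 = 498.7000 ms
Proportion correct = 10/12
IES = 498.7000 / (10/12) = 598.440 ms

598.4 ms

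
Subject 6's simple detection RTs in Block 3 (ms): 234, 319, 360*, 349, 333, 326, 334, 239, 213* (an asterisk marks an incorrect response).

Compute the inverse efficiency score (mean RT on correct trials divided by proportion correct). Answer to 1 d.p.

392.0 ms

Correct trials (n=7): 234, 319, 349, 333, 326, 334, 239
Mean correct RT = 2134/7 = 304.8571 ms
Proportion correct = 7/9
IES = 304.8571 / (7/9) = 391.959 ms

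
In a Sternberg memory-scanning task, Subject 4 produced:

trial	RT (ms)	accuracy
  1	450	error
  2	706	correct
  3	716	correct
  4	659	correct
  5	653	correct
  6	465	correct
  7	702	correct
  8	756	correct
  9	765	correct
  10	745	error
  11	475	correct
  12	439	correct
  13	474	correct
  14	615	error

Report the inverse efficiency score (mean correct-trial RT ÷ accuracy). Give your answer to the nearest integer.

Correct trials (n=11): 706, 716, 659, 653, 465, 702, 756, 765, 475, 439, 474
Mean correct RT = 6810/11 = 619.0909 ms
Proportion correct = 11/14
IES = 619.0909 / (11/14) = 787.934 ms

788 ms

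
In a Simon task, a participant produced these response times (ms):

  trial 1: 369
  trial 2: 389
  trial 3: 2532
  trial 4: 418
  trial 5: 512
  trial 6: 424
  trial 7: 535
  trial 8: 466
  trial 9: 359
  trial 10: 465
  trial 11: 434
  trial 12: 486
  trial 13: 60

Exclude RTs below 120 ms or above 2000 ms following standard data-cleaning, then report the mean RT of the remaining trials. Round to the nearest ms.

Excluded: 60, 2532
Retained (n=11): Σ = 4857
Mean = 4857/11 = 441.5455

442 ms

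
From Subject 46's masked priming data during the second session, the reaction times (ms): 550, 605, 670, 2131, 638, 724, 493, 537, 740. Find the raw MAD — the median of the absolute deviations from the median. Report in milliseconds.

Sorted: 493, 537, 550, 605, 638, 670, 724, 740, 2131 → median = 638
|x − 638|: 88, 33, 32, 1493, 0, 86, 145, 101, 102
Sorted deviations: 0, 32, 33, 86, 88, 101, 102, 145, 1493 → MAD = 88

88 ms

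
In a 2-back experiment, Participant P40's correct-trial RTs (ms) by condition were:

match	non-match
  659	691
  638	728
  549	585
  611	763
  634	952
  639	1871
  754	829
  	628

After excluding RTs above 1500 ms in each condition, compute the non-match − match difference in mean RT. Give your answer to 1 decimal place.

non-match: exclude 1871
M(match) = 4484/7 = 640.571
M(non-match) = 5176/7 = 739.429
Difference = 739.429 − 640.571 = 98.857 ms

98.9 ms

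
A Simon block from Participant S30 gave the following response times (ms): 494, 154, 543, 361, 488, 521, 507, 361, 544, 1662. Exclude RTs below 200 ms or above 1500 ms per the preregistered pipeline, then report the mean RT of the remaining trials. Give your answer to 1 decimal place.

477.4 ms

Excluded: 154, 1662
Retained (n=8): Σ = 3819
Mean = 3819/8 = 477.3750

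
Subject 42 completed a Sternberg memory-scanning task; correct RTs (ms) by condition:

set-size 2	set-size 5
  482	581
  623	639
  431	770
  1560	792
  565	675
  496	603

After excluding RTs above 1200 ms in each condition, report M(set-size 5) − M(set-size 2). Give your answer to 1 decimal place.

set-size 2: exclude 1560
M(set-size 2) = 2597/5 = 519.400
M(set-size 5) = 4060/6 = 676.667
Difference = 676.667 − 519.400 = 157.267 ms

157.3 ms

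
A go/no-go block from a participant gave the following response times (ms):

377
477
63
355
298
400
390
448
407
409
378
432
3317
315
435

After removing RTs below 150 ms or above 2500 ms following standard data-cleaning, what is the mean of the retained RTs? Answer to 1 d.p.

393.9 ms

Excluded: 63, 3317
Retained (n=13): Σ = 5121
Mean = 5121/13 = 393.9231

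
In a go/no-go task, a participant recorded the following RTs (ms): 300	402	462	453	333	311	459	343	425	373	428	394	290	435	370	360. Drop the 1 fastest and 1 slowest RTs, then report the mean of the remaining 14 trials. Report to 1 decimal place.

Sorted: 290, 300, 311, 333, 343, 360, 370, 373, 394, 402, 425, 428, 435, 453, 459, 462
Drop lowest 1 (290) and highest 1 (462)
Remaining (n=14): Σ = 5386, mean = 5386/14 = 384.714

384.7 ms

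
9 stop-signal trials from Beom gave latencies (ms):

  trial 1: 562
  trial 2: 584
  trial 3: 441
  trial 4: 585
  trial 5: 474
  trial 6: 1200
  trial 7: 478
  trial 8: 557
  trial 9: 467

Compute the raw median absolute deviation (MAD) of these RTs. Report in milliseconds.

79 ms

Sorted: 441, 467, 474, 478, 557, 562, 584, 585, 1200 → median = 557
|x − 557|: 5, 27, 116, 28, 83, 643, 79, 0, 90
Sorted deviations: 0, 5, 27, 28, 79, 83, 90, 116, 643 → MAD = 79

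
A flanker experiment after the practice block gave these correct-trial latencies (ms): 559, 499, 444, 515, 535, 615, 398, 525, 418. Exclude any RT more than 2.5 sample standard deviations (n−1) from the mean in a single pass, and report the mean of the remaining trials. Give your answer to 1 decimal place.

n = 9, ΣRT = 4508, M = 500.889
Σ(x−M)² = 39038.89; s = √(39038.89/8) = 69.856
Cutoffs: 500.889 ± 2.5·69.856 → [326.2, 675.5]
No RTs fall outside the cutoffs; all 9 retained. Mean = 4508/9 = 500.889

500.9 ms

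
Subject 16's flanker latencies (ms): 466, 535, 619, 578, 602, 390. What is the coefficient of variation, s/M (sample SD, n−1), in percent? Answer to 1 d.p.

16.6%

n = 6, Σ = 3190, M = 531.6667
Σ(x−M)² = 39113.333; s = √(39113.333/5) = 88.4458
CV = 88.4458 / 531.6667 = 0.16636 = 16.636%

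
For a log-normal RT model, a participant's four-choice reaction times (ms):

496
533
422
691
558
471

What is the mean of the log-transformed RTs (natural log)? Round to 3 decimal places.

ln(RT): 6.2066, 6.2785, 6.0450, 6.5381, 6.3244, 6.1549
Σ ln(RT) = 37.5475
Mean = 37.5475/6 = 6.25791

6.258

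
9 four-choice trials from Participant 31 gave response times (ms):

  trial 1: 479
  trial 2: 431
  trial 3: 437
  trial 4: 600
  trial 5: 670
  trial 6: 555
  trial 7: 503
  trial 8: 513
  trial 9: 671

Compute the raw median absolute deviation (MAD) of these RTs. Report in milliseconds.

Sorted: 431, 437, 479, 503, 513, 555, 600, 670, 671 → median = 513
|x − 513|: 34, 82, 76, 87, 157, 42, 10, 0, 158
Sorted deviations: 0, 10, 34, 42, 76, 82, 87, 157, 158 → MAD = 76

76 ms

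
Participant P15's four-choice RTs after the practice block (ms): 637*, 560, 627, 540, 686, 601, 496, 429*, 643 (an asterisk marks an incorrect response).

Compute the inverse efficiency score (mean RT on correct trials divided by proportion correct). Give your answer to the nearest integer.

Correct trials (n=7): 560, 627, 540, 686, 601, 496, 643
Mean correct RT = 4153/7 = 593.2857 ms
Proportion correct = 7/9
IES = 593.2857 / (7/9) = 762.796 ms

763 ms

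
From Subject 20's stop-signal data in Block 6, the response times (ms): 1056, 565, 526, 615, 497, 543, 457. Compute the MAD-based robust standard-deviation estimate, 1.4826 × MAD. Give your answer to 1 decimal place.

68.2 ms

Sorted: 457, 497, 526, 543, 565, 615, 1056 → median = 543
|x − 543| sorted: 0, 17, 22, 46, 72, 86, 513 → MAD = 46
Robust SD ≈ 1.4826 × 46 = 68.200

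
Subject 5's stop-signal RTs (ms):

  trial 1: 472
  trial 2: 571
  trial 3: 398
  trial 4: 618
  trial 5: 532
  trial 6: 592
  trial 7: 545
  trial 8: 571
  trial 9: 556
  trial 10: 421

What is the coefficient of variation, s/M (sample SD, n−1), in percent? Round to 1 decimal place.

n = 10, Σ = 5276, M = 527.6000
Σ(x−M)² = 48466.400; s = √(48466.400/9) = 73.3836
CV = 73.3836 / 527.6000 = 0.13909 = 13.909%

13.9%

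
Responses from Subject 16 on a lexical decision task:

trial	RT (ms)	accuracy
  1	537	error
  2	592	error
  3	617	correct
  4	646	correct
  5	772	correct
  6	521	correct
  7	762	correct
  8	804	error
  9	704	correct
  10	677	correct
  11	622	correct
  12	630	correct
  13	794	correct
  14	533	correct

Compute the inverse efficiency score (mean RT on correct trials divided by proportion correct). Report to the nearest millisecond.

842 ms

Correct trials (n=11): 617, 646, 772, 521, 762, 704, 677, 622, 630, 794, 533
Mean correct RT = 7278/11 = 661.6364 ms
Proportion correct = 11/14
IES = 661.6364 / (11/14) = 842.083 ms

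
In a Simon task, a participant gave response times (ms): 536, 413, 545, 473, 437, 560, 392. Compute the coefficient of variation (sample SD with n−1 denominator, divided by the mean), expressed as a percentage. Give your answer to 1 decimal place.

14.2%

n = 7, Σ = 3356, M = 479.4286
Σ(x−M)² = 27889.714; s = √(27889.714/6) = 68.1783
CV = 68.1783 / 479.4286 = 0.14221 = 14.221%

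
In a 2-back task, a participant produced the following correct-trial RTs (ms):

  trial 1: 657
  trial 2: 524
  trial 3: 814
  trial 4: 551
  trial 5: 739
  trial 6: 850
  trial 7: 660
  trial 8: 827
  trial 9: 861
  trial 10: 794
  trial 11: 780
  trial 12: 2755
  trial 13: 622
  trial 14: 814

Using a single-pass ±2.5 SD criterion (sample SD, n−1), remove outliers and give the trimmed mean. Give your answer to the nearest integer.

730 ms

n = 14, ΣRT = 12248, M = 874.857
Σ(x−M)² = 3964983.71; s = √(3964983.71/13) = 552.267
Cutoffs: 874.857 ± 2.5·552.267 → [-505.8, 2255.5]
Outside: 2755 → excluded.
Retained (n=13): Σ = 9493, mean = 9493/13 = 730.231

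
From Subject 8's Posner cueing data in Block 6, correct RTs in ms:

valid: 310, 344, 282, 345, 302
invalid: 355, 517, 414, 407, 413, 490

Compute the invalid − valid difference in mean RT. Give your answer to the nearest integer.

116 ms

M(valid) = 1583/5 = 316.600
M(invalid) = 2596/6 = 432.667
Difference = 432.667 − 316.600 = 116.067 ms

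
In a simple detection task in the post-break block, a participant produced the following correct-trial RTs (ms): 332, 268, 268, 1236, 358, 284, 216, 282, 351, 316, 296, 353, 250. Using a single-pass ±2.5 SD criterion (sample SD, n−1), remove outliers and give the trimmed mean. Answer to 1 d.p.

n = 13, ΣRT = 4810, M = 370.000
Σ(x−M)² = 834650.00; s = √(834650.00/12) = 263.731
Cutoffs: 370.000 ± 2.5·263.731 → [-289.3, 1029.3]
Outside: 1236 → excluded.
Retained (n=12): Σ = 3574, mean = 3574/12 = 297.833

297.8 ms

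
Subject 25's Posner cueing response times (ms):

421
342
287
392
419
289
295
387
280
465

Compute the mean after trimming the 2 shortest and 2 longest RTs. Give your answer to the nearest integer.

Sorted: 280, 287, 289, 295, 342, 387, 392, 419, 421, 465
Drop lowest 2 (280, 287) and highest 2 (421, 465)
Remaining (n=6): Σ = 2124, mean = 2124/6 = 354.000

354 ms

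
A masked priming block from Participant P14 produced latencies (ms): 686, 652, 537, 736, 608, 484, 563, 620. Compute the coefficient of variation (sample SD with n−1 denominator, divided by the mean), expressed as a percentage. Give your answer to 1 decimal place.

13.4%

n = 8, Σ = 4886, M = 610.7500
Σ(x−M)² = 46929.500; s = √(46929.500/7) = 81.8793
CV = 81.8793 / 610.7500 = 0.13406 = 13.406%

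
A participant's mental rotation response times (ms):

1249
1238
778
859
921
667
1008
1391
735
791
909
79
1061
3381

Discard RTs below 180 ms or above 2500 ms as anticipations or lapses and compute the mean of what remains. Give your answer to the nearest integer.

967 ms

Excluded: 79, 3381
Retained (n=12): Σ = 11607
Mean = 11607/12 = 967.2500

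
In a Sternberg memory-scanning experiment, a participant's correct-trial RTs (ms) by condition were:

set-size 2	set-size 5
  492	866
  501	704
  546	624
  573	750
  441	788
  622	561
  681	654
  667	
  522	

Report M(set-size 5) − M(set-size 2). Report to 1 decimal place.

146.2 ms

M(set-size 2) = 5045/9 = 560.556
M(set-size 5) = 4947/7 = 706.714
Difference = 706.714 − 560.556 = 146.159 ms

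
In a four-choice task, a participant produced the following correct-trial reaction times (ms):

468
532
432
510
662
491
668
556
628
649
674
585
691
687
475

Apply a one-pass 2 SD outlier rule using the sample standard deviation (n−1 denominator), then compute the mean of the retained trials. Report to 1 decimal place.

580.5 ms

n = 15, ΣRT = 8708, M = 580.533
Σ(x−M)² = 115333.73; s = √(115333.73/14) = 90.764
Cutoffs: 580.533 ± 2·90.764 → [399.0, 762.1]
No RTs fall outside the cutoffs; all 15 retained. Mean = 8708/15 = 580.533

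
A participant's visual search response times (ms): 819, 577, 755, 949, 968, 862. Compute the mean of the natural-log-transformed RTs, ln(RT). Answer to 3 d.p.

6.697

ln(RT): 6.7081, 6.3578, 6.6267, 6.8554, 6.8752, 6.7593
Σ ln(RT) = 40.1825
Mean = 40.1825/6 = 6.69709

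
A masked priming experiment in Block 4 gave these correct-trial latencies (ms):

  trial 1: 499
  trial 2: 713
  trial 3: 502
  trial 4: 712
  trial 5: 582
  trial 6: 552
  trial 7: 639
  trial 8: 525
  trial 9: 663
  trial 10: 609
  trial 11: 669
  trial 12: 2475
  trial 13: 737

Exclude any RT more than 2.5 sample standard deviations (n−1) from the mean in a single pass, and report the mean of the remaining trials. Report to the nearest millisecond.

617 ms

n = 13, ΣRT = 9877, M = 759.769
Σ(x−M)² = 3266256.31; s = √(3266256.31/12) = 521.716
Cutoffs: 759.769 ± 2.5·521.716 → [-544.5, 2064.1]
Outside: 2475 → excluded.
Retained (n=12): Σ = 7402, mean = 7402/12 = 616.833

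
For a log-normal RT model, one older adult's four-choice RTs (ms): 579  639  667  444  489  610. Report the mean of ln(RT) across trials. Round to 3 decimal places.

6.338

ln(RT): 6.3613, 6.4599, 6.5028, 6.0958, 6.1924, 6.4135
Σ ln(RT) = 38.0256
Mean = 38.0256/6 = 6.33761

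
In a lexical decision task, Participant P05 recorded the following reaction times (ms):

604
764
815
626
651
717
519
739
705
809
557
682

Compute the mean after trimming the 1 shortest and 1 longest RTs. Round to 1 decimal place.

685.4 ms

Sorted: 519, 557, 604, 626, 651, 682, 705, 717, 739, 764, 809, 815
Drop lowest 1 (519) and highest 1 (815)
Remaining (n=10): Σ = 6854, mean = 6854/10 = 685.400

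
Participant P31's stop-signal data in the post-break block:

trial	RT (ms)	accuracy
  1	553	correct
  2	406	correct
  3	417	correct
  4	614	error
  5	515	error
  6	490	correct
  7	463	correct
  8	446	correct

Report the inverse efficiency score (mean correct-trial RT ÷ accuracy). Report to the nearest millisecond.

617 ms

Correct trials (n=6): 553, 406, 417, 490, 463, 446
Mean correct RT = 2775/6 = 462.5000 ms
Proportion correct = 6/8
IES = 462.5000 / (6/8) = 616.667 ms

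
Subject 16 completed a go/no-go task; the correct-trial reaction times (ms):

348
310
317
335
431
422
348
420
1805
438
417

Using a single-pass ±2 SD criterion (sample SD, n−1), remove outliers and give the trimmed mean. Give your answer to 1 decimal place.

378.6 ms

n = 11, ΣRT = 5591, M = 508.273
Σ(x−M)² = 1873272.18; s = √(1873272.18/10) = 432.813
Cutoffs: 508.273 ± 2·432.813 → [-357.4, 1373.9]
Outside: 1805 → excluded.
Retained (n=10): Σ = 3786, mean = 3786/10 = 378.600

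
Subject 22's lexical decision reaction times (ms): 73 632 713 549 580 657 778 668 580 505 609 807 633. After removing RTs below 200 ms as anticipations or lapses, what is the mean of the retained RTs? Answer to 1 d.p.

Excluded: 73
Retained (n=12): Σ = 7711
Mean = 7711/12 = 642.5833

642.6 ms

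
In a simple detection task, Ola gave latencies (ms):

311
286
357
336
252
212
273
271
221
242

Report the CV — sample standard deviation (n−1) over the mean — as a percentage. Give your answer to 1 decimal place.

17.2%

n = 10, Σ = 2761, M = 276.1000
Σ(x−M)² = 20372.900; s = √(20372.900/9) = 47.5779
CV = 47.5779 / 276.1000 = 0.17232 = 17.232%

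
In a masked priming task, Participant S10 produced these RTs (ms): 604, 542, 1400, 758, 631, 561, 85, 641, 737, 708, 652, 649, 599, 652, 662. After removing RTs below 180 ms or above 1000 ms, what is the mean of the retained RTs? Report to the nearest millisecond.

Excluded: 85, 1400
Retained (n=13): Σ = 8396
Mean = 8396/13 = 645.8462

646 ms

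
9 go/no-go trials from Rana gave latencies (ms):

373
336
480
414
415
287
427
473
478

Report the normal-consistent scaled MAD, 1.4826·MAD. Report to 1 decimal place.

86.0 ms

Sorted: 287, 336, 373, 414, 415, 427, 473, 478, 480 → median = 415
|x − 415| sorted: 0, 1, 12, 42, 58, 63, 65, 79, 128 → MAD = 58
Robust SD ≈ 1.4826 × 58 = 85.991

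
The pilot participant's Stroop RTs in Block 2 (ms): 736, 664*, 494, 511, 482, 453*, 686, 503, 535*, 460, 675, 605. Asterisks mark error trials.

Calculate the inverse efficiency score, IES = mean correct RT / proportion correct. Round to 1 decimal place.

Correct trials (n=9): 736, 494, 511, 482, 686, 503, 460, 675, 605
Mean correct RT = 5152/9 = 572.4444 ms
Proportion correct = 9/12
IES = 572.4444 / (9/12) = 763.259 ms

763.3 ms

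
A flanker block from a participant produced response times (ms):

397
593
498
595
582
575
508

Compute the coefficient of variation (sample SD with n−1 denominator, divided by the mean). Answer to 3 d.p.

n = 7, Σ = 3748, M = 535.4286
Σ(x−M)² = 31913.714; s = √(31913.714/6) = 72.9311
CV = 72.9311 / 535.4286 = 0.13621

0.136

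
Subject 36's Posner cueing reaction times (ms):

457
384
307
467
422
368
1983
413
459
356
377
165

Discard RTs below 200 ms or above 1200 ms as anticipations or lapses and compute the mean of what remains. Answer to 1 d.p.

Excluded: 165, 1983
Retained (n=10): Σ = 4010
Mean = 4010/10 = 401.0000

401.0 ms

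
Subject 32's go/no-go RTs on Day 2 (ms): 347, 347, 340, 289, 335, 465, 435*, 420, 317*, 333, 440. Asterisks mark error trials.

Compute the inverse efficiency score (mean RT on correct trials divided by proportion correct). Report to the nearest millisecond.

Correct trials (n=9): 347, 347, 340, 289, 335, 465, 420, 333, 440
Mean correct RT = 3316/9 = 368.4444 ms
Proportion correct = 9/11
IES = 368.4444 / (9/11) = 450.321 ms

450 ms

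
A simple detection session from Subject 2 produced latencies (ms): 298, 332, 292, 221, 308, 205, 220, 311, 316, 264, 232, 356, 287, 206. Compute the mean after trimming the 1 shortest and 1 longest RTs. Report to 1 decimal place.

273.9 ms

Sorted: 205, 206, 220, 221, 232, 264, 287, 292, 298, 308, 311, 316, 332, 356
Drop lowest 1 (205) and highest 1 (356)
Remaining (n=12): Σ = 3287, mean = 3287/12 = 273.917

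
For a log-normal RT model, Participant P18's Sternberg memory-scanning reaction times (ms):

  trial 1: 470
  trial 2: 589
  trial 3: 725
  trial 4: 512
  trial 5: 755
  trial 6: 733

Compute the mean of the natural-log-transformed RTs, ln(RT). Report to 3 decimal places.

ln(RT): 6.1527, 6.3784, 6.5862, 6.2383, 6.6267, 6.5971
Σ ln(RT) = 38.5795
Mean = 38.5795/6 = 6.42992

6.430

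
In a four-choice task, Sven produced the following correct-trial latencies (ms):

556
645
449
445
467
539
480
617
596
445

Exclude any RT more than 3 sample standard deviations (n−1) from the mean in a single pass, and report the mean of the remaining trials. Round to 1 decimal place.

n = 10, ΣRT = 5239, M = 523.900
Σ(x−M)² = 53014.90; s = √(53014.90/9) = 76.750
Cutoffs: 523.900 ± 3·76.750 → [293.7, 754.1]
No RTs fall outside the cutoffs; all 10 retained. Mean = 5239/10 = 523.900

523.9 ms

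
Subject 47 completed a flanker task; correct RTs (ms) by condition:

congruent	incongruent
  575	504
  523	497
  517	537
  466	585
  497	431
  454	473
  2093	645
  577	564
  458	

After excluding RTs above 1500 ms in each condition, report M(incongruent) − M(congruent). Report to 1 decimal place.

congruent: exclude 2093
M(congruent) = 4067/8 = 508.375
M(incongruent) = 4236/8 = 529.500
Difference = 529.500 − 508.375 = 21.125 ms

21.1 ms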